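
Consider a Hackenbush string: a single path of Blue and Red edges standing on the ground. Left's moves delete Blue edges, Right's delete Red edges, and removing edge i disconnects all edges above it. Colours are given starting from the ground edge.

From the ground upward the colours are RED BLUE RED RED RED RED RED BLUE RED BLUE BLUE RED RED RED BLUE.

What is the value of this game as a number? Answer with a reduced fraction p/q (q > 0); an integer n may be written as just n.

-16029/16384

Prefix values for RED BLUE RED RED RED RED RED BLUE RED BLUE BLUE RED RED RED BLUE via {L|R} + simplicity:
edge 1 of 15 (RED): { ∅ | 0 } ⇒ -1
edge 2 of 15 (BLUE): { -1 | 0 } ⇒ -1/2
edge 3 of 15 (RED): { -1 | -1/2 0 } ⇒ -3/4
edge 4 of 15 (RED): { -1 | -3/4 -1/2 0 } ⇒ -7/8
edge 5 of 15 (RED): { -1 | -7/8 -3/4 -1/2 0 } ⇒ -15/16
edge 6 of 15 (RED): { -1 | -15/16 -7/8 -3/4 -1/2 0 } ⇒ -31/32
edge 7 of 15 (RED): { -1 | -31/32 -15/16 -7/8 -3/4 -1/2 0 } ⇒ -63/64
edge 8 of 15 (BLUE): { -1 -63/64 | -31/32 -15/16 -7/8 -3/4 -1/2 0 } ⇒ -125/128
edge 9 of 15 (RED): { -1 -63/64 | -125/128 -31/32 -15/16 -7/8 -3/4 -1/2 0 } ⇒ -251/256
edge 10 of 15 (BLUE): { -1 -63/64 -251/256 | -125/128 -31/32 -15/16 -7/8 -3/4 -1/2 0 } ⇒ -501/512
edge 11 of 15 (BLUE): { -1 -63/64 -251/256 -501/512 | -125/128 -31/32 -15/16 -7/8 -3/4 -1/2 0 } ⇒ -1001/1024
edge 12 of 15 (RED): { -1 -63/64 -251/256 -501/512 | -1001/1024 -125/128 -31/32 -15/16 -7/8 -3/4 -1/2 0 } ⇒ -2003/2048
edge 13 of 15 (RED): { -1 -63/64 -251/256 -501/512 | -2003/2048 -1001/1024 -125/128 -31/32 -15/16 -7/8 -3/4 -1/2 0 } ⇒ -4007/4096
edge 14 of 15 (RED): { -1 -63/64 -251/256 -501/512 | -4007/4096 -2003/2048 -1001/1024 -125/128 -31/32 -15/16 -7/8 -3/4 -1/2 0 } ⇒ -8015/8192
edge 15 of 15 (BLUE): { -1 -63/64 -251/256 -501/512 -8015/8192 | -4007/4096 -2003/2048 -1001/1024 -125/128 -31/32 -15/16 -7/8 -3/4 -1/2 0 } ⇒ -16029/16384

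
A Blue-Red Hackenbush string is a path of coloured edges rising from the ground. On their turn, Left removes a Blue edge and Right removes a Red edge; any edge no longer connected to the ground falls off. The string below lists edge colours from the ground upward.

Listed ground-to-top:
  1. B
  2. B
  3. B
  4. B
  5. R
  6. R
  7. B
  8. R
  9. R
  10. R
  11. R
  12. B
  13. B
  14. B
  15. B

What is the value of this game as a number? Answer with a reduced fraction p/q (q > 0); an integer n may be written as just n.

value_1 [B]  L=[0]  R=[none]  — 1
value_2 [BB]  L=[0 1]  R=[none]  — 2
value_3 [BBB]  L=[0 1 2]  R=[none]  — 3
value_4 [BBBB]  L=[0 1 2 3]  R=[none]  — 4
value_5 [BBBBR]  L=[0 1 2 3]  R=[4]  — 7/2
value_6 [BBBBRR]  L=[0 1 2 3]  R=[7/2 4]  — 13/4
value_7 [BBBBRRB]  L=[0 1 2 3 13/4]  R=[7/2 4]  — 27/8
value_8 [BBBBRRBR]  L=[0 1 2 3 13/4]  R=[27/8 7/2 4]  — 53/16
value_9 [BBBBRRBRR]  L=[0 1 2 3 13/4]  R=[53/16 27/8 7/2 4]  — 105/32
value_10 [BBBBRRBRRR]  L=[0 1 2 3 13/4]  R=[105/32 53/16 27/8 7/2 4]  — 209/64
value_11 [BBBBRRBRRRR]  L=[0 1 2 3 13/4]  R=[209/64 105/32 53/16 27/8 7/2 4]  — 417/128
value_12 [BBBBRRBRRRRB]  L=[0 1 2 3 13/4 417/128]  R=[209/64 105/32 53/16 27/8 7/2 4]  — 835/256
value_13 [BBBBRRBRRRRBB]  L=[0 1 2 3 13/4 417/128 835/256]  R=[209/64 105/32 53/16 27/8 7/2 4]  — 1671/512
value_14 [BBBBRRBRRRRBBB]  L=[0 1 2 3 13/4 417/128 835/256 1671/512]  R=[209/64 105/32 53/16 27/8 7/2 4]  — 3343/1024
value_15 [BBBBRRBRRRRBBBB]  L=[0 1 2 3 13/4 417/128 835/256 1671/512 3343/1024]  R=[209/64 105/32 53/16 27/8 7/2 4]  — 6687/2048

6687/2048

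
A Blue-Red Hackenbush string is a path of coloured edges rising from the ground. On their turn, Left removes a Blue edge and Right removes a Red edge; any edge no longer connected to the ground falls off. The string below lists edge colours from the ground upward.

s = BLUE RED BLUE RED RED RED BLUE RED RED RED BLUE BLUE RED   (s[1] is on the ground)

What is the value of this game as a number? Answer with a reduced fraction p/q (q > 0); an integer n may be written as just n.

Build g(s[:k]) for k = 1..13, string s = BLUE RED BLUE RED RED RED BLUE RED RED RED BLUE BLUE RED.
g(B) = { 0 | · } gives 1
g(BR) = { 0 | 1 } gives 1/2
g(BRB) = { 0, 1/2 | 1 } gives 3/4
g(BRBR) = { 0, 1/2 | 3/4, 1 } gives 5/8
g(BRBRR) = { 0, 1/2 | 5/8, 3/4, 1 } gives 9/16
g(BRBRRR) = { 0, 1/2 | 9/16, 5/8, 3/4, 1 } gives 17/32
g(BRBRRRB) = { 0, 1/2, 17/32 | 9/16, 5/8, 3/4, 1 } gives 35/64
g(BRBRRRBR) = { 0, 1/2, 17/32 | 35/64, 9/16, 5/8, 3/4, 1 } gives 69/128
g(BRBRRRBRR) = { 0, 1/2, 17/32 | 69/128, 35/64, 9/16, 5/8, 3/4, 1 } gives 137/256
g(BRBRRRBRRR) = { 0, 1/2, 17/32 | 137/256, 69/128, 35/64, 9/16, 5/8, 3/4, 1 } gives 273/512
g(BRBRRRBRRRB) = { 0, 1/2, 17/32, 273/512 | 137/256, 69/128, 35/64, 9/16, 5/8, 3/4, 1 } gives 547/1024
g(BRBRRRBRRRBB) = { 0, 1/2, 17/32, 273/512, 547/1024 | 137/256, 69/128, 35/64, 9/16, 5/8, 3/4, 1 } gives 1095/2048
g(BRBRRRBRRRBBR) = { 0, 1/2, 17/32, 273/512, 547/1024 | 1095/2048, 137/256, 69/128, 35/64, 9/16, 5/8, 3/4, 1 } gives 2189/4096

2189/4096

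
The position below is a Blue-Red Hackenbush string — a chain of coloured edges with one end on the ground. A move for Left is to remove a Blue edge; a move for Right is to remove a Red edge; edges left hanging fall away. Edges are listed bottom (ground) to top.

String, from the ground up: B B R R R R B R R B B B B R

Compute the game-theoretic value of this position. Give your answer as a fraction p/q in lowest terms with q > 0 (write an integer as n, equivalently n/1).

4413/4096

step 1: add B to get B; options L={ 0 } R={ (no moves) } ⇒ 1
step 2: add B to get BB; options L={ 0,1 } R={ (no moves) } ⇒ 2
step 3: add R to get BBR; options L={ 0,1 } R={ 2 } ⇒ 3/2
step 4: add R to get BBRR; options L={ 0,1 } R={ 3/2,2 } ⇒ 5/4
step 5: add R to get BBRRR; options L={ 0,1 } R={ 5/4,3/2,2 } ⇒ 9/8
step 6: add R to get BBRRRR; options L={ 0,1 } R={ 9/8,5/4,3/2,2 } ⇒ 17/16
step 7: add B to get BBRRRRB; options L={ 0,1,17/16 } R={ 9/8,5/4,3/2,2 } ⇒ 35/32
step 8: add R to get BBRRRRBR; options L={ 0,1,17/16 } R={ 35/32,9/8,5/4,3/2,2 } ⇒ 69/64
step 9: add R to get BBRRRRBRR; options L={ 0,1,17/16 } R={ 69/64,35/32,9/8,5/4,3/2,2 } ⇒ 137/128
step 10: add B to get BBRRRRBRRB; options L={ 0,1,17/16,137/128 } R={ 69/64,35/32,9/8,5/4,3/2,2 } ⇒ 275/256
step 11: add B to get BBRRRRBRRBB; options L={ 0,1,17/16,137/128,275/256 } R={ 69/64,35/32,9/8,5/4,3/2,2 } ⇒ 551/512
step 12: add B to get BBRRRRBRRBBB; options L={ 0,1,17/16,137/128,275/256,551/512 } R={ 69/64,35/32,9/8,5/4,3/2,2 } ⇒ 1103/1024
step 13: add B to get BBRRRRBRRBBBB; options L={ 0,1,17/16,137/128,275/256,551/512,1103/1024 } R={ 69/64,35/32,9/8,5/4,3/2,2 } ⇒ 2207/2048
step 14: add R to get BBRRRRBRRBBBBR; options L={ 0,1,17/16,137/128,275/256,551/512,1103/1024 } R={ 2207/2048,69/64,35/32,9/8,5/4,3/2,2 } ⇒ 4413/4096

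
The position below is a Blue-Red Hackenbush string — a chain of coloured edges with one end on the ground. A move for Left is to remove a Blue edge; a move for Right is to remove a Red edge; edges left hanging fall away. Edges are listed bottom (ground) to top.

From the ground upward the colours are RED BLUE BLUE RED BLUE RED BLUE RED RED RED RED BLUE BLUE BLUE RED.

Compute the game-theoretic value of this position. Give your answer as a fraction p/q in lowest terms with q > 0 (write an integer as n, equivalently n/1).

Build v(s[:k]) for k = 1..15, string s = RED BLUE BLUE RED BLUE RED BLUE RED RED RED RED BLUE BLUE BLUE RED.
step 1: add RED to get R; options L={ ∅ } R={ 0 } → -1
step 2: add BLUE to get RB; options L={ -1 } R={ 0 } → -1/2
step 3: add BLUE to get RBB; options L={ -1; -1/2 } R={ 0 } → -1/4
step 4: add RED to get RBBR; options L={ -1; -1/2 } R={ -1/4; 0 } → -3/8
step 5: add BLUE to get RBBRB; options L={ -1; -1/2; -3/8 } R={ -1/4; 0 } → -5/16
step 6: add RED to get RBBRBR; options L={ -1; -1/2; -3/8 } R={ -5/16; -1/4; 0 } → -11/32
step 7: add BLUE to get RBBRBRB; options L={ -1; -1/2; -3/8; -11/32 } R={ -5/16; -1/4; 0 } → -21/64
step 8: add RED to get RBBRBRBR; options L={ -1; -1/2; -3/8; -11/32 } R={ -21/64; -5/16; -1/4; 0 } → -43/128
step 9: add RED to get RBBRBRBRR; options L={ -1; -1/2; -3/8; -11/32 } R={ -43/128; -21/64; -5/16; -1/4; 0 } → -87/256
step 10: add RED to get RBBRBRBRRR; options L={ -1; -1/2; -3/8; -11/32 } R={ -87/256; -43/128; -21/64; -5/16; -1/4; 0 } → -175/512
step 11: add RED to get RBBRBRBRRRR; options L={ -1; -1/2; -3/8; -11/32 } R={ -175/512; -87/256; -43/128; -21/64; -5/16; -1/4; 0 } → -351/1024
step 12: add BLUE to get RBBRBRBRRRRB; options L={ -1; -1/2; -3/8; -11/32; -351/1024 } R={ -175/512; -87/256; -43/128; -21/64; -5/16; -1/4; 0 } → -701/2048
step 13: add BLUE to get RBBRBRBRRRRBB; options L={ -1; -1/2; -3/8; -11/32; -351/1024; -701/2048 } R={ -175/512; -87/256; -43/128; -21/64; -5/16; -1/4; 0 } → -1401/4096
step 14: add BLUE to get RBBRBRBRRRRBBB; options L={ -1; -1/2; -3/8; -11/32; -351/1024; -701/2048; -1401/4096 } R={ -175/512; -87/256; -43/128; -21/64; -5/16; -1/4; 0 } → -2801/8192
step 15: add RED to get RBBRBRBRRRRBBBR; options L={ -1; -1/2; -3/8; -11/32; -351/1024; -701/2048; -1401/4096 } R={ -2801/8192; -175/512; -87/256; -43/128; -21/64; -5/16; -1/4; 0 } → -5603/16384

-5603/16384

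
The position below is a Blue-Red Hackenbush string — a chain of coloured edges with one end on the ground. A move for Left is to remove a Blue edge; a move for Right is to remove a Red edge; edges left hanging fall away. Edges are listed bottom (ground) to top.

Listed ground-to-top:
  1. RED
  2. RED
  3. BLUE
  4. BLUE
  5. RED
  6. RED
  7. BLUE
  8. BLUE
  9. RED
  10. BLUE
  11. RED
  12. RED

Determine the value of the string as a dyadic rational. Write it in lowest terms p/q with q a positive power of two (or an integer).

Build G(s[:k]) for k = 1..12, string s = RED RED BLUE BLUE RED RED BLUE BLUE RED BLUE RED RED.
G_1 [R]  L=[·]  R=[0]  so -1
G_2 [RR]  L=[·]  R=[-1 0]  so -2
G_3 [RRB]  L=[-2]  R=[-1 0]  so -3/2
G_4 [RRBB]  L=[-2 -3/2]  R=[-1 0]  so -5/4
G_5 [RRBBR]  L=[-2 -3/2]  R=[-5/4 -1 0]  so -11/8
G_6 [RRBBRR]  L=[-2 -3/2]  R=[-11/8 -5/4 -1 0]  so -23/16
G_7 [RRBBRRB]  L=[-2 -3/2 -23/16]  R=[-11/8 -5/4 -1 0]  so -45/32
G_8 [RRBBRRBB]  L=[-2 -3/2 -23/16 -45/32]  R=[-11/8 -5/4 -1 0]  so -89/64
G_9 [RRBBRRBBR]  L=[-2 -3/2 -23/16 -45/32]  R=[-89/64 -11/8 -5/4 -1 0]  so -179/128
G_10 [RRBBRRBBRB]  L=[-2 -3/2 -23/16 -45/32 -179/128]  R=[-89/64 -11/8 -5/4 -1 0]  so -357/256
G_11 [RRBBRRBBRBR]  L=[-2 -3/2 -23/16 -45/32 -179/128]  R=[-357/256 -89/64 -11/8 -5/4 -1 0]  so -715/512
G_12 [RRBBRRBBRBRR]  L=[-2 -3/2 -23/16 -45/32 -179/128]  R=[-715/512 -357/256 -89/64 -11/8 -5/4 -1 0]  so -1431/1024

-1431/1024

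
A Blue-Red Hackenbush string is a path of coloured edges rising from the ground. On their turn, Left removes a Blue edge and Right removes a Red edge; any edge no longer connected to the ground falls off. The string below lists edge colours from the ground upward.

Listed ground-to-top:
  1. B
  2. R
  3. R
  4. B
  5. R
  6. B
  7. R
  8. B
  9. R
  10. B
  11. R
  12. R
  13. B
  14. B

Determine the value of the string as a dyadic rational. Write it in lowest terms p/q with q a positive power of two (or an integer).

2727/8192

value_1 [B]  L=[0]  R=[∅]  = 1
value_2 [BR]  L=[0]  R=[1]  = 1/2
value_3 [BRR]  L=[0]  R=[1/2, 1]  = 1/4
value_4 [BRRB]  L=[0, 1/4]  R=[1/2, 1]  = 3/8
value_5 [BRRBR]  L=[0, 1/4]  R=[3/8, 1/2, 1]  = 5/16
value_6 [BRRBRB]  L=[0, 1/4, 5/16]  R=[3/8, 1/2, 1]  = 11/32
value_7 [BRRBRBR]  L=[0, 1/4, 5/16]  R=[11/32, 3/8, 1/2, 1]  = 21/64
value_8 [BRRBRBRB]  L=[0, 1/4, 5/16, 21/64]  R=[11/32, 3/8, 1/2, 1]  = 43/128
value_9 [BRRBRBRBR]  L=[0, 1/4, 5/16, 21/64]  R=[43/128, 11/32, 3/8, 1/2, 1]  = 85/256
value_10 [BRRBRBRBRB]  L=[0, 1/4, 5/16, 21/64, 85/256]  R=[43/128, 11/32, 3/8, 1/2, 1]  = 171/512
value_11 [BRRBRBRBRBR]  L=[0, 1/4, 5/16, 21/64, 85/256]  R=[171/512, 43/128, 11/32, 3/8, 1/2, 1]  = 341/1024
value_12 [BRRBRBRBRBRR]  L=[0, 1/4, 5/16, 21/64, 85/256]  R=[341/1024, 171/512, 43/128, 11/32, 3/8, 1/2, 1]  = 681/2048
value_13 [BRRBRBRBRBRRB]  L=[0, 1/4, 5/16, 21/64, 85/256, 681/2048]  R=[341/1024, 171/512, 43/128, 11/32, 3/8, 1/2, 1]  = 1363/4096
value_14 [BRRBRBRBRBRRBB]  L=[0, 1/4, 5/16, 21/64, 85/256, 681/2048, 1363/4096]  R=[341/1024, 171/512, 43/128, 11/32, 3/8, 1/2, 1]  = 2727/8192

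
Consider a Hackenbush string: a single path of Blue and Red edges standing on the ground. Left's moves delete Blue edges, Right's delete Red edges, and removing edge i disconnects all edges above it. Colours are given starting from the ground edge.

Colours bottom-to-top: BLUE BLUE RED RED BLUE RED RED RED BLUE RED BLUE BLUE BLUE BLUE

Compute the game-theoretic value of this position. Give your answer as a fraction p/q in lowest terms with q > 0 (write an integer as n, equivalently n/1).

Prefix values for BLUE BLUE RED RED BLUE RED RED RED BLUE RED BLUE BLUE BLUE BLUE via {L|R} + simplicity:
edge 1 of 14 (BLUE): { 0 | · } = 1
edge 2 of 14 (BLUE): { 0 1 | · } = 2
edge 3 of 14 (RED): { 0 1 | 2 } = 3/2
edge 4 of 14 (RED): { 0 1 | 3/2 2 } = 5/4
edge 5 of 14 (BLUE): { 0 1 5/4 | 3/2 2 } = 11/8
edge 6 of 14 (RED): { 0 1 5/4 | 11/8 3/2 2 } = 21/16
edge 7 of 14 (RED): { 0 1 5/4 | 21/16 11/8 3/2 2 } = 41/32
edge 8 of 14 (RED): { 0 1 5/4 | 41/32 21/16 11/8 3/2 2 } = 81/64
edge 9 of 14 (BLUE): { 0 1 5/4 81/64 | 41/32 21/16 11/8 3/2 2 } = 163/128
edge 10 of 14 (RED): { 0 1 5/4 81/64 | 163/128 41/32 21/16 11/8 3/2 2 } = 325/256
edge 11 of 14 (BLUE): { 0 1 5/4 81/64 325/256 | 163/128 41/32 21/16 11/8 3/2 2 } = 651/512
edge 12 of 14 (BLUE): { 0 1 5/4 81/64 325/256 651/512 | 163/128 41/32 21/16 11/8 3/2 2 } = 1303/1024
edge 13 of 14 (BLUE): { 0 1 5/4 81/64 325/256 651/512 1303/1024 | 163/128 41/32 21/16 11/8 3/2 2 } = 2607/2048
edge 14 of 14 (BLUE): { 0 1 5/4 81/64 325/256 651/512 1303/1024 2607/2048 | 163/128 41/32 21/16 11/8 3/2 2 } = 5215/4096

5215/4096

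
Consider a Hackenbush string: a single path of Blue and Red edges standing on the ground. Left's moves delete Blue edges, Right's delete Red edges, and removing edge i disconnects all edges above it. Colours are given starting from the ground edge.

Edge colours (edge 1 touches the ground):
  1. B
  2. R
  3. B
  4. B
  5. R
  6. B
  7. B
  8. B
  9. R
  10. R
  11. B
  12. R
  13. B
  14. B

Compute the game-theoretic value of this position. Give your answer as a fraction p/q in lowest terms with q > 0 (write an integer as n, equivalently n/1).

7063/8192

Prefix values for B R B B R B B B R R B R B B via {L|R} + simplicity:
B: Left { 0 }, Right { — } gives simplest 1
BR: Left { 0 }, Right { 1 } gives simplest 1/2
BRB: Left { 0 1/2 }, Right { 1 } gives simplest 3/4
BRBB: Left { 0 1/2 3/4 }, Right { 1 } gives simplest 7/8
BRBBR: Left { 0 1/2 3/4 }, Right { 7/8 1 } gives simplest 13/16
BRBBRB: Left { 0 1/2 3/4 13/16 }, Right { 7/8 1 } gives simplest 27/32
BRBBRBB: Left { 0 1/2 3/4 13/16 27/32 }, Right { 7/8 1 } gives simplest 55/64
BRBBRBBB: Left { 0 1/2 3/4 13/16 27/32 55/64 }, Right { 7/8 1 } gives simplest 111/128
BRBBRBBBR: Left { 0 1/2 3/4 13/16 27/32 55/64 }, Right { 111/128 7/8 1 } gives simplest 221/256
BRBBRBBBRR: Left { 0 1/2 3/4 13/16 27/32 55/64 }, Right { 221/256 111/128 7/8 1 } gives simplest 441/512
BRBBRBBBRRB: Left { 0 1/2 3/4 13/16 27/32 55/64 441/512 }, Right { 221/256 111/128 7/8 1 } gives simplest 883/1024
BRBBRBBBRRBR: Left { 0 1/2 3/4 13/16 27/32 55/64 441/512 }, Right { 883/1024 221/256 111/128 7/8 1 } gives simplest 1765/2048
BRBBRBBBRRBRB: Left { 0 1/2 3/4 13/16 27/32 55/64 441/512 1765/2048 }, Right { 883/1024 221/256 111/128 7/8 1 } gives simplest 3531/4096
BRBBRBBBRRBRBB: Left { 0 1/2 3/4 13/16 27/32 55/64 441/512 1765/2048 3531/4096 }, Right { 883/1024 221/256 111/128 7/8 1 } gives simplest 7063/8192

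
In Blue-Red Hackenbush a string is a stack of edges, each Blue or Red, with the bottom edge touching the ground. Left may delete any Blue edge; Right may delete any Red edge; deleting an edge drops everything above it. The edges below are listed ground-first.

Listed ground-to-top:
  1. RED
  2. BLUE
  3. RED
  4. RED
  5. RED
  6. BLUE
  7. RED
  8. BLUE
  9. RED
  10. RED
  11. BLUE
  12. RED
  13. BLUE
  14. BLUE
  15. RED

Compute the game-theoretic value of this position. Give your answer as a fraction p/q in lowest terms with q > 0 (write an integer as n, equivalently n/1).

-15059/16384

Prefix values for RED BLUE RED RED RED BLUE RED BLUE RED RED BLUE RED BLUE BLUE RED via {L|R} + simplicity:
v_1 [R]  L=[∅]  R=[0]  → -1
v_2 [RB]  L=[-1]  R=[0]  → -1/2
v_3 [RBR]  L=[-1]  R=[-1/2, 0]  → -3/4
v_4 [RBRR]  L=[-1]  R=[-3/4, -1/2, 0]  → -7/8
v_5 [RBRRR]  L=[-1]  R=[-7/8, -3/4, -1/2, 0]  → -15/16
v_6 [RBRRRB]  L=[-1, -15/16]  R=[-7/8, -3/4, -1/2, 0]  → -29/32
v_7 [RBRRRBR]  L=[-1, -15/16]  R=[-29/32, -7/8, -3/4, -1/2, 0]  → -59/64
v_8 [RBRRRBRB]  L=[-1, -15/16, -59/64]  R=[-29/32, -7/8, -3/4, -1/2, 0]  → -117/128
v_9 [RBRRRBRBR]  L=[-1, -15/16, -59/64]  R=[-117/128, -29/32, -7/8, -3/4, -1/2, 0]  → -235/256
v_10 [RBRRRBRBRR]  L=[-1, -15/16, -59/64]  R=[-235/256, -117/128, -29/32, -7/8, -3/4, -1/2, 0]  → -471/512
v_11 [RBRRRBRBRRB]  L=[-1, -15/16, -59/64, -471/512]  R=[-235/256, -117/128, -29/32, -7/8, -3/4, -1/2, 0]  → -941/1024
v_12 [RBRRRBRBRRBR]  L=[-1, -15/16, -59/64, -471/512]  R=[-941/1024, -235/256, -117/128, -29/32, -7/8, -3/4, -1/2, 0]  → -1883/2048
v_13 [RBRRRBRBRRBRB]  L=[-1, -15/16, -59/64, -471/512, -1883/2048]  R=[-941/1024, -235/256, -117/128, -29/32, -7/8, -3/4, -1/2, 0]  → -3765/4096
v_14 [RBRRRBRBRRBRBB]  L=[-1, -15/16, -59/64, -471/512, -1883/2048, -3765/4096]  R=[-941/1024, -235/256, -117/128, -29/32, -7/8, -3/4, -1/2, 0]  → -7529/8192
v_15 [RBRRRBRBRRBRBBR]  L=[-1, -15/16, -59/64, -471/512, -1883/2048, -3765/4096]  R=[-7529/8192, -941/1024, -235/256, -117/128, -29/32, -7/8, -3/4, -1/2, 0]  → -15059/16384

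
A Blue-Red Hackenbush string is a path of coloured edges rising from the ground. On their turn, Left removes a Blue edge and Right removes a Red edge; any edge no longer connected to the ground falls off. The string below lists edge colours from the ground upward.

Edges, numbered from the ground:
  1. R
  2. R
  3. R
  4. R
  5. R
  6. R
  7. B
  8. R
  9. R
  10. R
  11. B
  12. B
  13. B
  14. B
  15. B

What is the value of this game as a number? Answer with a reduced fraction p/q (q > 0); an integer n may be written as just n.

-3009/512

Build G(s[:k]) for k = 1..15, string s = R R R R R R B R R R B B B B B.
edge 1 of 15 (R): { none | 0 } gives -1
edge 2 of 15 (R): { none | -1, 0 } gives -2
edge 3 of 15 (R): { none | -2, -1, 0 } gives -3
edge 4 of 15 (R): { none | -3, -2, -1, 0 } gives -4
edge 5 of 15 (R): { none | -4, -3, -2, -1, 0 } gives -5
edge 6 of 15 (R): { none | -5, -4, -3, -2, -1, 0 } gives -6
edge 7 of 15 (B): { -6 | -5, -4, -3, -2, -1, 0 } gives -11/2
edge 8 of 15 (R): { -6 | -11/2, -5, -4, -3, -2, -1, 0 } gives -23/4
edge 9 of 15 (R): { -6 | -23/4, -11/2, -5, -4, -3, -2, -1, 0 } gives -47/8
edge 10 of 15 (R): { -6 | -47/8, -23/4, -11/2, -5, -4, -3, -2, -1, 0 } gives -95/16
edge 11 of 15 (B): { -6, -95/16 | -47/8, -23/4, -11/2, -5, -4, -3, -2, -1, 0 } gives -189/32
edge 12 of 15 (B): { -6, -95/16, -189/32 | -47/8, -23/4, -11/2, -5, -4, -3, -2, -1, 0 } gives -377/64
edge 13 of 15 (B): { -6, -95/16, -189/32, -377/64 | -47/8, -23/4, -11/2, -5, -4, -3, -2, -1, 0 } gives -753/128
edge 14 of 15 (B): { -6, -95/16, -189/32, -377/64, -753/128 | -47/8, -23/4, -11/2, -5, -4, -3, -2, -1, 0 } gives -1505/256
edge 15 of 15 (B): { -6, -95/16, -189/32, -377/64, -753/128, -1505/256 | -47/8, -23/4, -11/2, -5, -4, -3, -2, -1, 0 } gives -3009/512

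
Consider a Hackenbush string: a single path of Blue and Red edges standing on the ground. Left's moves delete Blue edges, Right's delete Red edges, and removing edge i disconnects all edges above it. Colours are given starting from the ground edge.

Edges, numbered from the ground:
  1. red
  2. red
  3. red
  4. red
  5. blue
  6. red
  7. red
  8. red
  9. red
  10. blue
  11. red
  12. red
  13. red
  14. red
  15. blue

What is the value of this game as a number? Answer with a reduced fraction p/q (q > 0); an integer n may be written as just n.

-8125/2048

Prefix values for red red red red blue red red red red blue red red red red blue via {L|R} + simplicity:
g(r) = {  | 0 } → -1
g(rr) = {  | -1, 0 } → -2
g(rrr) = {  | -2, -1, 0 } → -3
g(rrrr) = {  | -3, -2, -1, 0 } → -4
g(rrrrb) = { -4 | -3, -2, -1, 0 } → -7/2
g(rrrrbr) = { -4 | -7/2, -3, -2, -1, 0 } → -15/4
g(rrrrbrr) = { -4 | -15/4, -7/2, -3, -2, -1, 0 } → -31/8
g(rrrrbrrr) = { -4 | -31/8, -15/4, -7/2, -3, -2, -1, 0 } → -63/16
g(rrrrbrrrr) = { -4 | -63/16, -31/8, -15/4, -7/2, -3, -2, -1, 0 } → -127/32
g(rrrrbrrrrb) = { -4, -127/32 | -63/16, -31/8, -15/4, -7/2, -3, -2, -1, 0 } → -253/64
g(rrrrbrrrrbr) = { -4, -127/32 | -253/64, -63/16, -31/8, -15/4, -7/2, -3, -2, -1, 0 } → -507/128
g(rrrrbrrrrbrr) = { -4, -127/32 | -507/128, -253/64, -63/16, -31/8, -15/4, -7/2, -3, -2, -1, 0 } → -1015/256
g(rrrrbrrrrbrrr) = { -4, -127/32 | -1015/256, -507/128, -253/64, -63/16, -31/8, -15/4, -7/2, -3, -2, -1, 0 } → -2031/512
g(rrrrbrrrrbrrrr) = { -4, -127/32 | -2031/512, -1015/256, -507/128, -253/64, -63/16, -31/8, -15/4, -7/2, -3, -2, -1, 0 } → -4063/1024
g(rrrrbrrrrbrrrrb) = { -4, -127/32, -4063/1024 | -2031/512, -1015/256, -507/128, -253/64, -63/16, -31/8, -15/4, -7/2, -3, -2, -1, 0 } → -8125/2048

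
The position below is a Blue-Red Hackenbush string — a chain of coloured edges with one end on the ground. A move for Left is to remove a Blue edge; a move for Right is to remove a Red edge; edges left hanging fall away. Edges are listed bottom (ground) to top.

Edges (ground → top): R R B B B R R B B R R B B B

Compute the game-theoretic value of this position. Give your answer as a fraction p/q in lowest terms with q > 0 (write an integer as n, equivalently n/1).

-4913/4096

Build g(s[:k]) for k = 1..14, string s = R R B B B R R B B R R B B B.
edge 1 of 14 (R): { ∅ | 0 } => -1
edge 2 of 14 (R): { ∅ | -1,0 } => -2
edge 3 of 14 (B): { -2 | -1,0 } => -3/2
edge 4 of 14 (B): { -2,-3/2 | -1,0 } => -5/4
edge 5 of 14 (B): { -2,-3/2,-5/4 | -1,0 } => -9/8
edge 6 of 14 (R): { -2,-3/2,-5/4 | -9/8,-1,0 } => -19/16
edge 7 of 14 (R): { -2,-3/2,-5/4 | -19/16,-9/8,-1,0 } => -39/32
edge 8 of 14 (B): { -2,-3/2,-5/4,-39/32 | -19/16,-9/8,-1,0 } => -77/64
edge 9 of 14 (B): { -2,-3/2,-5/4,-39/32,-77/64 | -19/16,-9/8,-1,0 } => -153/128
edge 10 of 14 (R): { -2,-3/2,-5/4,-39/32,-77/64 | -153/128,-19/16,-9/8,-1,0 } => -307/256
edge 11 of 14 (R): { -2,-3/2,-5/4,-39/32,-77/64 | -307/256,-153/128,-19/16,-9/8,-1,0 } => -615/512
edge 12 of 14 (B): { -2,-3/2,-5/4,-39/32,-77/64,-615/512 | -307/256,-153/128,-19/16,-9/8,-1,0 } => -1229/1024
edge 13 of 14 (B): { -2,-3/2,-5/4,-39/32,-77/64,-615/512,-1229/1024 | -307/256,-153/128,-19/16,-9/8,-1,0 } => -2457/2048
edge 14 of 14 (B): { -2,-3/2,-5/4,-39/32,-77/64,-615/512,-1229/1024,-2457/2048 | -307/256,-153/128,-19/16,-9/8,-1,0 } => -4913/4096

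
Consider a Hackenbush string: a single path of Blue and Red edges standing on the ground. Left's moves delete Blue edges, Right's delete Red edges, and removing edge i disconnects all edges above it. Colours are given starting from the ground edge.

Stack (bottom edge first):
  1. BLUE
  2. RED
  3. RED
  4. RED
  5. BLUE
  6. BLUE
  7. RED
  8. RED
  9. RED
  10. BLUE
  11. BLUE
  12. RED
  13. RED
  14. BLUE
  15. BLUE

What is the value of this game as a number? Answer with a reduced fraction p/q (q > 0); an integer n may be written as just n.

3175/16384

step 1: add BLUE to get B; options L={ 0 } R={ none } ⇒ 1
step 2: add RED to get BR; options L={ 0 } R={ 1 } ⇒ 1/2
step 3: add RED to get BRR; options L={ 0 } R={ 1/2,1 } ⇒ 1/4
step 4: add RED to get BRRR; options L={ 0 } R={ 1/4,1/2,1 } ⇒ 1/8
step 5: add BLUE to get BRRRB; options L={ 0,1/8 } R={ 1/4,1/2,1 } ⇒ 3/16
step 6: add BLUE to get BRRRBB; options L={ 0,1/8,3/16 } R={ 1/4,1/2,1 } ⇒ 7/32
step 7: add RED to get BRRRBBR; options L={ 0,1/8,3/16 } R={ 7/32,1/4,1/2,1 } ⇒ 13/64
step 8: add RED to get BRRRBBRR; options L={ 0,1/8,3/16 } R={ 13/64,7/32,1/4,1/2,1 } ⇒ 25/128
step 9: add RED to get BRRRBBRRR; options L={ 0,1/8,3/16 } R={ 25/128,13/64,7/32,1/4,1/2,1 } ⇒ 49/256
step 10: add BLUE to get BRRRBBRRRB; options L={ 0,1/8,3/16,49/256 } R={ 25/128,13/64,7/32,1/4,1/2,1 } ⇒ 99/512
step 11: add BLUE to get BRRRBBRRRBB; options L={ 0,1/8,3/16,49/256,99/512 } R={ 25/128,13/64,7/32,1/4,1/2,1 } ⇒ 199/1024
step 12: add RED to get BRRRBBRRRBBR; options L={ 0,1/8,3/16,49/256,99/512 } R={ 199/1024,25/128,13/64,7/32,1/4,1/2,1 } ⇒ 397/2048
step 13: add RED to get BRRRBBRRRBBRR; options L={ 0,1/8,3/16,49/256,99/512 } R={ 397/2048,199/1024,25/128,13/64,7/32,1/4,1/2,1 } ⇒ 793/4096
step 14: add BLUE to get BRRRBBRRRBBRRB; options L={ 0,1/8,3/16,49/256,99/512,793/4096 } R={ 397/2048,199/1024,25/128,13/64,7/32,1/4,1/2,1 } ⇒ 1587/8192
step 15: add BLUE to get BRRRBBRRRBBRRBB; options L={ 0,1/8,3/16,49/256,99/512,793/4096,1587/8192 } R={ 397/2048,199/1024,25/128,13/64,7/32,1/4,1/2,1 } ⇒ 3175/16384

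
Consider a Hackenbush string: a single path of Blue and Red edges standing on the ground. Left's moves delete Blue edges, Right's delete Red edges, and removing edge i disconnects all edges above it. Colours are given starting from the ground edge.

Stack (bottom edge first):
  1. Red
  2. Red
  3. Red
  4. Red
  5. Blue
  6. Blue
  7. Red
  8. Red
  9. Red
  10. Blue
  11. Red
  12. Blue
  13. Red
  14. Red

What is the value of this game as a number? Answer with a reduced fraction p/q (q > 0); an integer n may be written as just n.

-3543/1024

Recurse on prefixes of the 14-edge string Red Red Red Red Blue Blue Red Red Red Blue Red Blue Red Red:
edge 1 of 14 (Red): { none | 0 } => -1
edge 2 of 14 (Red): { none | -1; 0 } => -2
edge 3 of 14 (Red): { none | -2; -1; 0 } => -3
edge 4 of 14 (Red): { none | -3; -2; -1; 0 } => -4
edge 5 of 14 (Blue): { -4 | -3; -2; -1; 0 } => -7/2
edge 6 of 14 (Blue): { -4; -7/2 | -3; -2; -1; 0 } => -13/4
edge 7 of 14 (Red): { -4; -7/2 | -13/4; -3; -2; -1; 0 } => -27/8
edge 8 of 14 (Red): { -4; -7/2 | -27/8; -13/4; -3; -2; -1; 0 } => -55/16
edge 9 of 14 (Red): { -4; -7/2 | -55/16; -27/8; -13/4; -3; -2; -1; 0 } => -111/32
edge 10 of 14 (Blue): { -4; -7/2; -111/32 | -55/16; -27/8; -13/4; -3; -2; -1; 0 } => -221/64
edge 11 of 14 (Red): { -4; -7/2; -111/32 | -221/64; -55/16; -27/8; -13/4; -3; -2; -1; 0 } => -443/128
edge 12 of 14 (Blue): { -4; -7/2; -111/32; -443/128 | -221/64; -55/16; -27/8; -13/4; -3; -2; -1; 0 } => -885/256
edge 13 of 14 (Red): { -4; -7/2; -111/32; -443/128 | -885/256; -221/64; -55/16; -27/8; -13/4; -3; -2; -1; 0 } => -1771/512
edge 14 of 14 (Red): { -4; -7/2; -111/32; -443/128 | -1771/512; -885/256; -221/64; -55/16; -27/8; -13/4; -3; -2; -1; 0 } => -3543/1024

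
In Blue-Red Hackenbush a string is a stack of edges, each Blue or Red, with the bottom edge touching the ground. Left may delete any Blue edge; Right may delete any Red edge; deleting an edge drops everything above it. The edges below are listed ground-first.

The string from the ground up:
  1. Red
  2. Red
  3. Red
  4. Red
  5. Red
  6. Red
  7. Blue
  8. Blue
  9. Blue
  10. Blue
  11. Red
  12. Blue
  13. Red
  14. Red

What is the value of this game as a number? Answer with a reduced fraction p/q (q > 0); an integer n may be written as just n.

Recurse on prefixes of the 14-edge string Red Red Red Red Red Red Blue Blue Blue Blue Red Blue Red Red:
step 1: add Red to get R; options L={ none } R={ 0 } -> -1
step 2: add Red to get RR; options L={ none } R={ -1; 0 } -> -2
step 3: add Red to get RRR; options L={ none } R={ -2; -1; 0 } -> -3
step 4: add Red to get RRRR; options L={ none } R={ -3; -2; -1; 0 } -> -4
step 5: add Red to get RRRRR; options L={ none } R={ -4; -3; -2; -1; 0 } -> -5
step 6: add Red to get RRRRRR; options L={ none } R={ -5; -4; -3; -2; -1; 0 } -> -6
step 7: add Blue to get RRRRRRB; options L={ -6 } R={ -5; -4; -3; -2; -1; 0 } -> -11/2
step 8: add Blue to get RRRRRRBB; options L={ -6; -11/2 } R={ -5; -4; -3; -2; -1; 0 } -> -21/4
step 9: add Blue to get RRRRRRBBB; options L={ -6; -11/2; -21/4 } R={ -5; -4; -3; -2; -1; 0 } -> -41/8
step 10: add Blue to get RRRRRRBBBB; options L={ -6; -11/2; -21/4; -41/8 } R={ -5; -4; -3; -2; -1; 0 } -> -81/16
step 11: add Red to get RRRRRRBBBBR; options L={ -6; -11/2; -21/4; -41/8 } R={ -81/16; -5; -4; -3; -2; -1; 0 } -> -163/32
step 12: add Blue to get RRRRRRBBBBRB; options L={ -6; -11/2; -21/4; -41/8; -163/32 } R={ -81/16; -5; -4; -3; -2; -1; 0 } -> -325/64
step 13: add Red to get RRRRRRBBBBRBR; options L={ -6; -11/2; -21/4; -41/8; -163/32 } R={ -325/64; -81/16; -5; -4; -3; -2; -1; 0 } -> -651/128
step 14: add Red to get RRRRRRBBBBRBRR; options L={ -6; -11/2; -21/4; -41/8; -163/32 } R={ -651/128; -325/64; -81/16; -5; -4; -3; -2; -1; 0 } -> -1303/256

-1303/256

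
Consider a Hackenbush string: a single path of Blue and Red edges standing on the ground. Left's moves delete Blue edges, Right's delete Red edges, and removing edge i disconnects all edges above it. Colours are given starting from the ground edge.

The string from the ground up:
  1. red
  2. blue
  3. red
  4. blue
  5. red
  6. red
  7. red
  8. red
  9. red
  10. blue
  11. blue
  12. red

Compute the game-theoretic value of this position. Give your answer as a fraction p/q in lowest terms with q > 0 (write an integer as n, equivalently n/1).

-1523/2048

value(r) = { none | 0 } so -1
value(rb) = { -1 | 0 } so -1/2
value(rbr) = { -1 | -1/2 0 } so -3/4
value(rbrb) = { -1 -3/4 | -1/2 0 } so -5/8
value(rbrbr) = { -1 -3/4 | -5/8 -1/2 0 } so -11/16
value(rbrbrr) = { -1 -3/4 | -11/16 -5/8 -1/2 0 } so -23/32
value(rbrbrrr) = { -1 -3/4 | -23/32 -11/16 -5/8 -1/2 0 } so -47/64
value(rbrbrrrr) = { -1 -3/4 | -47/64 -23/32 -11/16 -5/8 -1/2 0 } so -95/128
value(rbrbrrrrr) = { -1 -3/4 | -95/128 -47/64 -23/32 -11/16 -5/8 -1/2 0 } so -191/256
value(rbrbrrrrrb) = { -1 -3/4 -191/256 | -95/128 -47/64 -23/32 -11/16 -5/8 -1/2 0 } so -381/512
value(rbrbrrrrrbb) = { -1 -3/4 -191/256 -381/512 | -95/128 -47/64 -23/32 -11/16 -5/8 -1/2 0 } so -761/1024
value(rbrbrrrrrbbr) = { -1 -3/4 -191/256 -381/512 | -761/1024 -95/128 -47/64 -23/32 -11/16 -5/8 -1/2 0 } so -1523/2048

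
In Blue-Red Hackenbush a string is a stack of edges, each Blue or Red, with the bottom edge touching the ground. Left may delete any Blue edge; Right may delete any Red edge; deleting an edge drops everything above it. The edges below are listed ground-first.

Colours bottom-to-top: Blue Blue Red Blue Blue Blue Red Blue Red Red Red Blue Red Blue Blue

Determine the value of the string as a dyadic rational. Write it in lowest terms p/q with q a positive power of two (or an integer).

Prefix values for Blue Blue Red Blue Blue Blue Red Blue Red Red Red Blue Red Blue Blue via {L|R} + simplicity:
step 1: add Blue to get B; options L={ 0 } R={ · } → 1
step 2: add Blue to get BB; options L={ 0, 1 } R={ · } → 2
step 3: add Red to get BBR; options L={ 0, 1 } R={ 2 } → 3/2
step 4: add Blue to get BBRB; options L={ 0, 1, 3/2 } R={ 2 } → 7/4
step 5: add Blue to get BBRBB; options L={ 0, 1, 3/2, 7/4 } R={ 2 } → 15/8
step 6: add Blue to get BBRBBB; options L={ 0, 1, 3/2, 7/4, 15/8 } R={ 2 } → 31/16
step 7: add Red to get BBRBBBR; options L={ 0, 1, 3/2, 7/4, 15/8 } R={ 31/16, 2 } → 61/32
step 8: add Blue to get BBRBBBRB; options L={ 0, 1, 3/2, 7/4, 15/8, 61/32 } R={ 31/16, 2 } → 123/64
step 9: add Red to get BBRBBBRBR; options L={ 0, 1, 3/2, 7/4, 15/8, 61/32 } R={ 123/64, 31/16, 2 } → 245/128
step 10: add Red to get BBRBBBRBRR; options L={ 0, 1, 3/2, 7/4, 15/8, 61/32 } R={ 245/128, 123/64, 31/16, 2 } → 489/256
step 11: add Red to get BBRBBBRBRRR; options L={ 0, 1, 3/2, 7/4, 15/8, 61/32 } R={ 489/256, 245/128, 123/64, 31/16, 2 } → 977/512
step 12: add Blue to get BBRBBBRBRRRB; options L={ 0, 1, 3/2, 7/4, 15/8, 61/32, 977/512 } R={ 489/256, 245/128, 123/64, 31/16, 2 } → 1955/1024
step 13: add Red to get BBRBBBRBRRRBR; options L={ 0, 1, 3/2, 7/4, 15/8, 61/32, 977/512 } R={ 1955/1024, 489/256, 245/128, 123/64, 31/16, 2 } → 3909/2048
step 14: add Blue to get BBRBBBRBRRRBRB; options L={ 0, 1, 3/2, 7/4, 15/8, 61/32, 977/512, 3909/2048 } R={ 1955/1024, 489/256, 245/128, 123/64, 31/16, 2 } → 7819/4096
step 15: add Blue to get BBRBBBRBRRRBRBB; options L={ 0, 1, 3/2, 7/4, 15/8, 61/32, 977/512, 3909/2048, 7819/4096 } R={ 1955/1024, 489/256, 245/128, 123/64, 31/16, 2 } → 15639/8192

15639/8192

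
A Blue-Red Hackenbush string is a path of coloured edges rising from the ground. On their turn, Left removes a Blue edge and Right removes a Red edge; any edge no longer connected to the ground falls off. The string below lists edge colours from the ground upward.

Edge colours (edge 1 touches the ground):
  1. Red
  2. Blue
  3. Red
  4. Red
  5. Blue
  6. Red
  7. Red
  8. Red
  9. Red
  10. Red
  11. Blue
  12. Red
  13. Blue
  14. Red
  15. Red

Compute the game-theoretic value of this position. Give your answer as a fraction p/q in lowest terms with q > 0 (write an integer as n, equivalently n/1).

-14295/16384

val_1 [R]  L=[(no moves)]  R=[0]  gives -1
val_2 [RB]  L=[-1]  R=[0]  gives -1/2
val_3 [RBR]  L=[-1]  R=[-1/2, 0]  gives -3/4
val_4 [RBRR]  L=[-1]  R=[-3/4, -1/2, 0]  gives -7/8
val_5 [RBRRB]  L=[-1, -7/8]  R=[-3/4, -1/2, 0]  gives -13/16
val_6 [RBRRBR]  L=[-1, -7/8]  R=[-13/16, -3/4, -1/2, 0]  gives -27/32
val_7 [RBRRBRR]  L=[-1, -7/8]  R=[-27/32, -13/16, -3/4, -1/2, 0]  gives -55/64
val_8 [RBRRBRRR]  L=[-1, -7/8]  R=[-55/64, -27/32, -13/16, -3/4, -1/2, 0]  gives -111/128
val_9 [RBRRBRRRR]  L=[-1, -7/8]  R=[-111/128, -55/64, -27/32, -13/16, -3/4, -1/2, 0]  gives -223/256
val_10 [RBRRBRRRRR]  L=[-1, -7/8]  R=[-223/256, -111/128, -55/64, -27/32, -13/16, -3/4, -1/2, 0]  gives -447/512
val_11 [RBRRBRRRRRB]  L=[-1, -7/8, -447/512]  R=[-223/256, -111/128, -55/64, -27/32, -13/16, -3/4, -1/2, 0]  gives -893/1024
val_12 [RBRRBRRRRRBR]  L=[-1, -7/8, -447/512]  R=[-893/1024, -223/256, -111/128, -55/64, -27/32, -13/16, -3/4, -1/2, 0]  gives -1787/2048
val_13 [RBRRBRRRRRBRB]  L=[-1, -7/8, -447/512, -1787/2048]  R=[-893/1024, -223/256, -111/128, -55/64, -27/32, -13/16, -3/4, -1/2, 0]  gives -3573/4096
val_14 [RBRRBRRRRRBRBR]  L=[-1, -7/8, -447/512, -1787/2048]  R=[-3573/4096, -893/1024, -223/256, -111/128, -55/64, -27/32, -13/16, -3/4, -1/2, 0]  gives -7147/8192
val_15 [RBRRBRRRRRBRBRR]  L=[-1, -7/8, -447/512, -1787/2048]  R=[-7147/8192, -3573/4096, -893/1024, -223/256, -111/128, -55/64, -27/32, -13/16, -3/4, -1/2, 0]  gives -14295/16384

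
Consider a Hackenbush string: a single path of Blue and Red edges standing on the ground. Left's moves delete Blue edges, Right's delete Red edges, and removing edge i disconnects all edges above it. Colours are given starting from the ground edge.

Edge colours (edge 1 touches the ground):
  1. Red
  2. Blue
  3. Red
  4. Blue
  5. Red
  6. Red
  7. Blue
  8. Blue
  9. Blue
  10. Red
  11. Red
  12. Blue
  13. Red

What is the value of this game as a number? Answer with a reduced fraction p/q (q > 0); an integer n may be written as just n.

-2843/4096

Prefix values for Red Blue Red Blue Red Red Blue Blue Blue Red Red Blue Red via {L|R} + simplicity:
1 of 13 · R · max L −∞ · min R 0 → -1
2 of 13 · RB · max L -1 · min R 0 → -1/2
3 of 13 · RBR · max L -1 · min R -1/2 → -3/4
4 of 13 · RBRB · max L -3/4 · min R -1/2 → -5/8
5 of 13 · RBRBR · max L -3/4 · min R -5/8 → -11/16
6 of 13 · RBRBRR · max L -3/4 · min R -11/16 → -23/32
7 of 13 · RBRBRRB · max L -23/32 · min R -11/16 → -45/64
8 of 13 · RBRBRRBB · max L -45/64 · min R -11/16 → -89/128
9 of 13 · RBRBRRBBB · max L -89/128 · min R -11/16 → -177/256
10 of 13 · RBRBRRBBBR · max L -89/128 · min R -177/256 → -355/512
11 of 13 · RBRBRRBBBRR · max L -89/128 · min R -355/512 → -711/1024
12 of 13 · RBRBRRBBBRRB · max L -711/1024 · min R -355/512 → -1421/2048
13 of 13 · RBRBRRBBBRRBR · max L -711/1024 · min R -1421/2048 → -2843/4096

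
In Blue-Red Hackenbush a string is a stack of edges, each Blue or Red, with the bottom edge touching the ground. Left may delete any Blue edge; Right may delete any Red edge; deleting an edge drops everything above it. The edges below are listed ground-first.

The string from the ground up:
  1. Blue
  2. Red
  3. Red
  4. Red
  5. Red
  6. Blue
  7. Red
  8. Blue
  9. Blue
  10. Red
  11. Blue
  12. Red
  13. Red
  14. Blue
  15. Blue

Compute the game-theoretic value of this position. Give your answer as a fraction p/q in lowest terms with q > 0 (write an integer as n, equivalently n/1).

1447/16384

B: Left { 0 }, Right {  } ⇒ simplest 1
BR: Left { 0 }, Right { 1 } ⇒ simplest 1/2
BRR: Left { 0 }, Right { 1/2,1 } ⇒ simplest 1/4
BRRR: Left { 0 }, Right { 1/4,1/2,1 } ⇒ simplest 1/8
BRRRR: Left { 0 }, Right { 1/8,1/4,1/2,1 } ⇒ simplest 1/16
BRRRRB: Left { 0,1/16 }, Right { 1/8,1/4,1/2,1 } ⇒ simplest 3/32
BRRRRBR: Left { 0,1/16 }, Right { 3/32,1/8,1/4,1/2,1 } ⇒ simplest 5/64
BRRRRBRB: Left { 0,1/16,5/64 }, Right { 3/32,1/8,1/4,1/2,1 } ⇒ simplest 11/128
BRRRRBRBB: Left { 0,1/16,5/64,11/128 }, Right { 3/32,1/8,1/4,1/2,1 } ⇒ simplest 23/256
BRRRRBRBBR: Left { 0,1/16,5/64,11/128 }, Right { 23/256,3/32,1/8,1/4,1/2,1 } ⇒ simplest 45/512
BRRRRBRBBRB: Left { 0,1/16,5/64,11/128,45/512 }, Right { 23/256,3/32,1/8,1/4,1/2,1 } ⇒ simplest 91/1024
BRRRRBRBBRBR: Left { 0,1/16,5/64,11/128,45/512 }, Right { 91/1024,23/256,3/32,1/8,1/4,1/2,1 } ⇒ simplest 181/2048
BRRRRBRBBRBRR: Left { 0,1/16,5/64,11/128,45/512 }, Right { 181/2048,91/1024,23/256,3/32,1/8,1/4,1/2,1 } ⇒ simplest 361/4096
BRRRRBRBBRBRRB: Left { 0,1/16,5/64,11/128,45/512,361/4096 }, Right { 181/2048,91/1024,23/256,3/32,1/8,1/4,1/2,1 } ⇒ simplest 723/8192
BRRRRBRBBRBRRBB: Left { 0,1/16,5/64,11/128,45/512,361/4096,723/8192 }, Right { 181/2048,91/1024,23/256,3/32,1/8,1/4,1/2,1 } ⇒ simplest 1447/16384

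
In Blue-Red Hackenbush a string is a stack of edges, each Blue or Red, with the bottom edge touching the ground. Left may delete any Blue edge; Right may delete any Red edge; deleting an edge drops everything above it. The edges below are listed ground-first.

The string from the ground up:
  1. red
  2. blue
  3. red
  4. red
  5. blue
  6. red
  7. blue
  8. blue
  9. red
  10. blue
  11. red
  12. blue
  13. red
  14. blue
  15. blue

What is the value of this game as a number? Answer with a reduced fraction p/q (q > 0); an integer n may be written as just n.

val_1 [r]  L=[(no moves)]  R=[0]  — -1
val_2 [rb]  L=[-1]  R=[0]  — -1/2
val_3 [rbr]  L=[-1]  R=[-1/2,0]  — -3/4
val_4 [rbrr]  L=[-1]  R=[-3/4,-1/2,0]  — -7/8
val_5 [rbrrb]  L=[-1,-7/8]  R=[-3/4,-1/2,0]  — -13/16
val_6 [rbrrbr]  L=[-1,-7/8]  R=[-13/16,-3/4,-1/2,0]  — -27/32
val_7 [rbrrbrb]  L=[-1,-7/8,-27/32]  R=[-13/16,-3/4,-1/2,0]  — -53/64
val_8 [rbrrbrbb]  L=[-1,-7/8,-27/32,-53/64]  R=[-13/16,-3/4,-1/2,0]  — -105/128
val_9 [rbrrbrbbr]  L=[-1,-7/8,-27/32,-53/64]  R=[-105/128,-13/16,-3/4,-1/2,0]  — -211/256
val_10 [rbrrbrbbrb]  L=[-1,-7/8,-27/32,-53/64,-211/256]  R=[-105/128,-13/16,-3/4,-1/2,0]  — -421/512
val_11 [rbrrbrbbrbr]  L=[-1,-7/8,-27/32,-53/64,-211/256]  R=[-421/512,-105/128,-13/16,-3/4,-1/2,0]  — -843/1024
val_12 [rbrrbrbbrbrb]  L=[-1,-7/8,-27/32,-53/64,-211/256,-843/1024]  R=[-421/512,-105/128,-13/16,-3/4,-1/2,0]  — -1685/2048
val_13 [rbrrbrbbrbrbr]  L=[-1,-7/8,-27/32,-53/64,-211/256,-843/1024]  R=[-1685/2048,-421/512,-105/128,-13/16,-3/4,-1/2,0]  — -3371/4096
val_14 [rbrrbrbbrbrbrb]  L=[-1,-7/8,-27/32,-53/64,-211/256,-843/1024,-3371/4096]  R=[-1685/2048,-421/512,-105/128,-13/16,-3/4,-1/2,0]  — -6741/8192
val_15 [rbrrbrbbrbrbrbb]  L=[-1,-7/8,-27/32,-53/64,-211/256,-843/1024,-3371/4096,-6741/8192]  R=[-1685/2048,-421/512,-105/128,-13/16,-3/4,-1/2,0]  — -13481/16384

-13481/16384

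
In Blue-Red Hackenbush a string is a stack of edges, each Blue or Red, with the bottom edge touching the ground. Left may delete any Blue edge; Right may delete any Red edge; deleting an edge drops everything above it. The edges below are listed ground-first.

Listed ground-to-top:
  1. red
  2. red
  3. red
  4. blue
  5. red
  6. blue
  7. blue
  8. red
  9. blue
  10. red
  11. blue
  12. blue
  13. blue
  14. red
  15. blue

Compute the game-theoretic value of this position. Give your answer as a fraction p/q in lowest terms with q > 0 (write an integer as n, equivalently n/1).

Build g(s[:k]) for k = 1..15, string s = red red red blue red blue blue red blue red blue blue blue red blue.
g_1 [r]  L=[none]  R=[0]  gives -1
g_2 [rr]  L=[none]  R=[-1 0]  gives -2
g_3 [rrr]  L=[none]  R=[-2 -1 0]  gives -3
g_4 [rrrb]  L=[-3]  R=[-2 -1 0]  gives -5/2
g_5 [rrrbr]  L=[-3]  R=[-5/2 -2 -1 0]  gives -11/4
g_6 [rrrbrb]  L=[-3 -11/4]  R=[-5/2 -2 -1 0]  gives -21/8
g_7 [rrrbrbb]  L=[-3 -11/4 -21/8]  R=[-5/2 -2 -1 0]  gives -41/16
g_8 [rrrbrbbr]  L=[-3 -11/4 -21/8]  R=[-41/16 -5/2 -2 -1 0]  gives -83/32
g_9 [rrrbrbbrb]  L=[-3 -11/4 -21/8 -83/32]  R=[-41/16 -5/2 -2 -1 0]  gives -165/64
g_10 [rrrbrbbrbr]  L=[-3 -11/4 -21/8 -83/32]  R=[-165/64 -41/16 -5/2 -2 -1 0]  gives -331/128
g_11 [rrrbrbbrbrb]  L=[-3 -11/4 -21/8 -83/32 -331/128]  R=[-165/64 -41/16 -5/2 -2 -1 0]  gives -661/256
g_12 [rrrbrbbrbrbb]  L=[-3 -11/4 -21/8 -83/32 -331/128 -661/256]  R=[-165/64 -41/16 -5/2 -2 -1 0]  gives -1321/512
g_13 [rrrbrbbrbrbbb]  L=[-3 -11/4 -21/8 -83/32 -331/128 -661/256 -1321/512]  R=[-165/64 -41/16 -5/2 -2 -1 0]  gives -2641/1024
g_14 [rrrbrbbrbrbbbr]  L=[-3 -11/4 -21/8 -83/32 -331/128 -661/256 -1321/512]  R=[-2641/1024 -165/64 -41/16 -5/2 -2 -1 0]  gives -5283/2048
g_15 [rrrbrbbrbrbbbrb]  L=[-3 -11/4 -21/8 -83/32 -331/128 -661/256 -1321/512 -5283/2048]  R=[-2641/1024 -165/64 -41/16 -5/2 -2 -1 0]  gives -10565/4096

-10565/4096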